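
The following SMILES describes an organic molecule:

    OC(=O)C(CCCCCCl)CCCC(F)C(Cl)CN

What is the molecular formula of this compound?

C13H24Cl2FNO2

Walk through each heavy atom and fill implicit hydrogens from standard valence (C 4, N 3, O 2, S 2, halogen 1):
  atom 1: O, bond orders sum to 1 (valence 2) → 1 H
  atom 2: C, bond orders sum to 4 (valence 4) → 0 H
  atom 3: O, bond orders sum to 2 (valence 2) → 0 H
  atom 4: C, bond orders sum to 3 (valence 4) → 1 H
  atom 5: C, bond orders sum to 2 (valence 4) → 2 H
  atom 6: C, bond orders sum to 2 (valence 4) → 2 H
  atom 7: C, bond orders sum to 2 (valence 4) → 2 H
  atom 8: C, bond orders sum to 2 (valence 4) → 2 H
  atom 9: C, bond orders sum to 2 (valence 4) → 2 H
  atom 10: Cl (halogen, monovalent) → 0 H
  atom 11: C, bond orders sum to 2 (valence 4) → 2 H
  atom 12: C, bond orders sum to 2 (valence 4) → 2 H
  atom 13: C, bond orders sum to 2 (valence 4) → 2 H
  atom 14: C, bond orders sum to 3 (valence 4) → 1 H
  atom 15: F (halogen, monovalent) → 0 H
  atom 16: C, bond orders sum to 3 (valence 4) → 1 H
  atom 17: Cl (halogen, monovalent) → 0 H
  atom 18: C, bond orders sum to 2 (valence 4) → 2 H
  atom 19: N, bond orders sum to 1 (valence 3) → 2 H
Totals → C:13, H:24, Cl:2, F:1, N:1, O:2.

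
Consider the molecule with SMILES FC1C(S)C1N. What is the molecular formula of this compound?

C3H6FNS

Walk through each heavy atom and fill implicit hydrogens from standard valence (C 4, N 3, O 2, S 2, halogen 1):
  atom 1: F (halogen, monovalent) → 0 H
  atom 2: C, bond orders sum to 3 (valence 4) → 1 H
  atom 3: C, bond orders sum to 3 (valence 4) → 1 H
  atom 4: S, bond orders sum to 1 (valence 2) → 1 H
  atom 5: C, bond orders sum to 3 (valence 4) → 1 H
  atom 6: N, bond orders sum to 1 (valence 3) → 2 H
Totals → C:3, H:6, F:1, N:1, S:1.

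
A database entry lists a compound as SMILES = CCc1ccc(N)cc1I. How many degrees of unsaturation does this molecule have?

4

Molecular formula: C8H10IN.
DoU = (2C + 2 + N − H − X) / 2, where X is the halogen count and O/S are ignored.
    = (2·8 + 2 + 1 − 10 − 1) / 2 = 8 / 2 = 4.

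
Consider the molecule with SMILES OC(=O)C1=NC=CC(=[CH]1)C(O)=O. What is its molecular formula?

C7H5NO4

Walk through each heavy atom and fill implicit hydrogens from standard valence (C 4, N 3, O 2, S 2, halogen 1):
  atom 1: O, bond orders sum to 1 (valence 2) → 1 H
  atom 2: C, bond orders sum to 4 (valence 4) → 0 H
  atom 3: O, bond orders sum to 2 (valence 2) → 0 H
  atom 4: C, bond orders sum to 4 (valence 4) → 0 H
  atom 5: N, bond orders sum to 3 (valence 3) → 0 H
  atom 6: C, bond orders sum to 3 (valence 4) → 1 H
  atom 7: C, bond orders sum to 3 (valence 4) → 1 H
  atom 8: C, bond orders sum to 4 (valence 4) → 0 H
  atom 9: C with explicit H count 1
  atom 10: C, bond orders sum to 4 (valence 4) → 0 H
  atom 11: O, bond orders sum to 1 (valence 2) → 1 H
  atom 12: O, bond orders sum to 2 (valence 2) → 0 H
Totals → C:7, H:5, N:1, O:4.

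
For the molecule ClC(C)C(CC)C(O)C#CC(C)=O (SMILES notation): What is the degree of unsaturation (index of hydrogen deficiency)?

Molecular formula: C10H15ClO2.
DoU = (2C + 2 + N − H − X) / 2, where X is the halogen count and O/S are ignored.
    = (2·10 + 2 + 0 − 15 − 1) / 2 = 6 / 2 = 3.

3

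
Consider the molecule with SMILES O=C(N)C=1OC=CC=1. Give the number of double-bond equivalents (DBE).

4

Degree of unsaturation = (number of rings) + (number of π bonds).
Ring closures in the SMILES: 1.
π bonds: 3 double bonds (each 1 DoU) → 3 DoU from unsaturation.
Total DoU = 1 + 3 = 4.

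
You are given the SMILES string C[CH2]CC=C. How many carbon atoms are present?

5

Count every carbon token in the SMILES (each C, including those in ring-closure positions and inside branches).
Carbon count: 5.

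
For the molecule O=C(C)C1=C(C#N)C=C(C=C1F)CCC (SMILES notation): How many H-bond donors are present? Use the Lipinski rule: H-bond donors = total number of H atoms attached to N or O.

0

Donors: find every N or O and count the H atoms it carries.
  atom 1 (O): bond orders sum to 2 → 0 H
  atom 7 (N): bond orders sum to 3 → 0 H
Lipinski HBD = 0.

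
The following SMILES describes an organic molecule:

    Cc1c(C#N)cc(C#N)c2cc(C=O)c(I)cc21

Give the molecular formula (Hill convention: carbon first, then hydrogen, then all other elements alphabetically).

C14H7IN2O

Walk through each heavy atom and fill implicit hydrogens from standard valence (C 4, N 3, O 2, S 2, halogen 1); for lowercase aromatic atoms, an aromatic c carries 1 H when it has two neighbours and 0 H with three, and aromatic n carries 0 H:
  atom 1: C, bond orders sum to 1 (valence 4) → 3 H
  atom 2: aromatic c, 3 neighbours → 0 H
  atom 3: aromatic c, 3 neighbours → 0 H
  atom 4: C, bond orders sum to 4 (valence 4) → 0 H
  atom 5: N, bond orders sum to 3 (valence 3) → 0 H
  atom 6: aromatic c, 2 neighbours → 1 H
  atom 7: aromatic c, 3 neighbours → 0 H
  atom 8: C, bond orders sum to 4 (valence 4) → 0 H
  atom 9: N, bond orders sum to 3 (valence 3) → 0 H
  atom 10: aromatic c, 3 neighbours → 0 H
  atom 11: aromatic c, 2 neighbours → 1 H
  atom 12: aromatic c, 3 neighbours → 0 H
  atom 13: C, bond orders sum to 3 (valence 4) → 1 H
  atom 14: O, bond orders sum to 2 (valence 2) → 0 H
  atom 15: aromatic c, 3 neighbours → 0 H
  atom 16: I (halogen, monovalent) → 0 H
  atom 17: aromatic c, 2 neighbours → 1 H
  atom 18: aromatic c, 3 neighbours → 0 H
Totals → C:14, H:7, I:1, N:2, O:1.
In Hill order: C14H7IN2O.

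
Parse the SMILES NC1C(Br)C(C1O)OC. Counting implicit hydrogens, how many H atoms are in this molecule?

10

Walk through each heavy atom and fill implicit hydrogens from standard valence (C 4, N 3, O 2, S 2, halogen 1):
  atom 1: N, bond orders sum to 1 (valence 3) → 2 H
  atom 2: C, bond orders sum to 3 (valence 4) → 1 H
  atom 3: C, bond orders sum to 3 (valence 4) → 1 H
  atom 4: Br (halogen, monovalent) → 0 H
  atom 5: C, bond orders sum to 3 (valence 4) → 1 H
  atom 6: C, bond orders sum to 3 (valence 4) → 1 H
  atom 7: O, bond orders sum to 1 (valence 2) → 1 H
  atom 8: O, bond orders sum to 2 (valence 2) → 0 H
  atom 9: C, bond orders sum to 1 (valence 4) → 3 H
Total hydrogens: 10.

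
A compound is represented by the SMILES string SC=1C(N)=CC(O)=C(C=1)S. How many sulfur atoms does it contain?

Scan the SMILES for S atoms (remember two-letter symbols like Cl and Br are single atoms).
Sulfur count: 2.

2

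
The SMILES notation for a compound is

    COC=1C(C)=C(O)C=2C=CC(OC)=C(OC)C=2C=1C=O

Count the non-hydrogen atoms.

20

Every atom symbol written in the SMILES (organic subset) is one heavy atom; implicit H are not written.
Heavy atoms by element → C:15, O:5.
Total: 20.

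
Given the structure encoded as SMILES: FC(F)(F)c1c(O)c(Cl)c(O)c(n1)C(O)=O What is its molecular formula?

Walk through each heavy atom and fill implicit hydrogens from standard valence (C 4, N 3, O 2, S 2, halogen 1); for lowercase aromatic atoms, an aromatic c carries 1 H when it has two neighbours and 0 H with three, and aromatic n carries 0 H:
  atom 1: F (halogen, monovalent) → 0 H
  atom 2: C, bond orders sum to 4 (valence 4) → 0 H
  atom 3: F (halogen, monovalent) → 0 H
  atom 4: F (halogen, monovalent) → 0 H
  atom 5: aromatic c, 3 neighbours → 0 H
  atom 6: aromatic c, 3 neighbours → 0 H
  atom 7: O, bond orders sum to 1 (valence 2) → 1 H
  atom 8: aromatic c, 3 neighbours → 0 H
  atom 9: Cl (halogen, monovalent) → 0 H
  atom 10: aromatic c, 3 neighbours → 0 H
  atom 11: O, bond orders sum to 1 (valence 2) → 1 H
  atom 12: aromatic c, 3 neighbours → 0 H
  atom 13: aromatic n, 2 neighbours → 0 H
  atom 14: C, bond orders sum to 4 (valence 4) → 0 H
  atom 15: O, bond orders sum to 1 (valence 2) → 1 H
  atom 16: O, bond orders sum to 2 (valence 2) → 0 H
Totals → C:7, H:3, Cl:1, F:3, N:1, O:4.

C7H3ClF3NO4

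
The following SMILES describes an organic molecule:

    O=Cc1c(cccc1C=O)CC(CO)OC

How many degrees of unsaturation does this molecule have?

Molecular formula: C12H14O4.
DoU = (2C + 2 + N − H − X) / 2, where X is the halogen count and O/S are ignored.
    = (2·12 + 2 + 0 − 14 − 0) / 2 = 12 / 2 = 6.

6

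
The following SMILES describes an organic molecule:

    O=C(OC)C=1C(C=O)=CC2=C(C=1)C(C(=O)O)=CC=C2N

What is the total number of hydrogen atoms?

Walk through each heavy atom and fill implicit hydrogens from standard valence (C 4, N 3, O 2, S 2, halogen 1):
  atom 1: O, bond orders sum to 2 (valence 2) → 0 H
  atom 2: C, bond orders sum to 4 (valence 4) → 0 H
  atom 3: O, bond orders sum to 2 (valence 2) → 0 H
  atom 4: C, bond orders sum to 1 (valence 4) → 3 H
  atom 5: C, bond orders sum to 4 (valence 4) → 0 H
  atom 6: C, bond orders sum to 4 (valence 4) → 0 H
  atom 7: C, bond orders sum to 3 (valence 4) → 1 H
  atom 8: O, bond orders sum to 2 (valence 2) → 0 H
  atom 9: C, bond orders sum to 3 (valence 4) → 1 H
  atom 10: C, bond orders sum to 4 (valence 4) → 0 H
  atom 11: C, bond orders sum to 4 (valence 4) → 0 H
  atom 12: C, bond orders sum to 3 (valence 4) → 1 H
  atom 13: C, bond orders sum to 4 (valence 4) → 0 H
  atom 14: C, bond orders sum to 4 (valence 4) → 0 H
  atom 15: O, bond orders sum to 2 (valence 2) → 0 H
  atom 16: O, bond orders sum to 1 (valence 2) → 1 H
  atom 17: C, bond orders sum to 3 (valence 4) → 1 H
  atom 18: C, bond orders sum to 3 (valence 4) → 1 H
  atom 19: C, bond orders sum to 4 (valence 4) → 0 H
  atom 20: N, bond orders sum to 1 (valence 3) → 2 H
Total hydrogens: 11.

11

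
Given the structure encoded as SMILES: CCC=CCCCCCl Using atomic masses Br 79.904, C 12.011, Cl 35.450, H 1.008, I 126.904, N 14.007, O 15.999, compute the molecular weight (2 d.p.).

First, the molecular formula is C8H15Cl (counting implicit H from valence).
  C: 8 × 12.011 = 96.088
  Cl: 1 × 35.450 = 35.450
  H: 15 × 1.008 = 15.120
Sum: 8×12.011 + 1×35.450 + 15×1.008 = 146.658 → 146.66 g/mol.

146.66 g/mol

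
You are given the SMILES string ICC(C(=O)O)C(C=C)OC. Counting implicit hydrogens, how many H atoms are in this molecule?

Walk through each heavy atom and fill implicit hydrogens from standard valence (C 4, N 3, O 2, S 2, halogen 1):
  atom 1: I (halogen, monovalent) → 0 H
  atom 2: C, bond orders sum to 2 (valence 4) → 2 H
  atom 3: C, bond orders sum to 3 (valence 4) → 1 H
  atom 4: C, bond orders sum to 4 (valence 4) → 0 H
  atom 5: O, bond orders sum to 2 (valence 2) → 0 H
  atom 6: O, bond orders sum to 1 (valence 2) → 1 H
  atom 7: C, bond orders sum to 3 (valence 4) → 1 H
  atom 8: C, bond orders sum to 3 (valence 4) → 1 H
  atom 9: C, bond orders sum to 2 (valence 4) → 2 H
  atom 10: O, bond orders sum to 2 (valence 2) → 0 H
  atom 11: C, bond orders sum to 1 (valence 4) → 3 H
Total hydrogens: 11.

11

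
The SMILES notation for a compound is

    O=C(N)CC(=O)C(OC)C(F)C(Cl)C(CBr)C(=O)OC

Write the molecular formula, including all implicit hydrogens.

Walk through each heavy atom and fill implicit hydrogens from standard valence (C 4, N 3, O 2, S 2, halogen 1):
  atom 1: O, bond orders sum to 2 (valence 2) → 0 H
  atom 2: C, bond orders sum to 4 (valence 4) → 0 H
  atom 3: N, bond orders sum to 1 (valence 3) → 2 H
  atom 4: C, bond orders sum to 2 (valence 4) → 2 H
  atom 5: C, bond orders sum to 4 (valence 4) → 0 H
  atom 6: O, bond orders sum to 2 (valence 2) → 0 H
  atom 7: C, bond orders sum to 3 (valence 4) → 1 H
  atom 8: O, bond orders sum to 2 (valence 2) → 0 H
  atom 9: C, bond orders sum to 1 (valence 4) → 3 H
  atom 10: C, bond orders sum to 3 (valence 4) → 1 H
  atom 11: F (halogen, monovalent) → 0 H
  atom 12: C, bond orders sum to 3 (valence 4) → 1 H
  atom 13: Cl (halogen, monovalent) → 0 H
  atom 14: C, bond orders sum to 3 (valence 4) → 1 H
  atom 15: C, bond orders sum to 2 (valence 4) → 2 H
  atom 16: Br (halogen, monovalent) → 0 H
  atom 17: C, bond orders sum to 4 (valence 4) → 0 H
  atom 18: O, bond orders sum to 2 (valence 2) → 0 H
  atom 19: O, bond orders sum to 2 (valence 2) → 0 H
  atom 20: C, bond orders sum to 1 (valence 4) → 3 H
Totals → C:11, H:16, Br:1, Cl:1, F:1, N:1, O:5.

C11H16BrClFNO5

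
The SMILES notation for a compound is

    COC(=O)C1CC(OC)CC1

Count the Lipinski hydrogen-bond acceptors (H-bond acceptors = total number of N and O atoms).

N atoms: 0; O atoms: 3.
Lipinski HBA = 0 + 3 = 3.

3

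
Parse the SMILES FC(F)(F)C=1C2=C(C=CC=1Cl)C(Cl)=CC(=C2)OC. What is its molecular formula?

Walk through each heavy atom and fill implicit hydrogens from standard valence (C 4, N 3, O 2, S 2, halogen 1):
  atom 1: F (halogen, monovalent) → 0 H
  atom 2: C, bond orders sum to 4 (valence 4) → 0 H
  atom 3: F (halogen, monovalent) → 0 H
  atom 4: F (halogen, monovalent) → 0 H
  atom 5: C, bond orders sum to 4 (valence 4) → 0 H
  atom 6: C, bond orders sum to 4 (valence 4) → 0 H
  atom 7: C, bond orders sum to 4 (valence 4) → 0 H
  atom 8: C, bond orders sum to 3 (valence 4) → 1 H
  atom 9: C, bond orders sum to 3 (valence 4) → 1 H
  atom 10: C, bond orders sum to 4 (valence 4) → 0 H
  atom 11: Cl (halogen, monovalent) → 0 H
  atom 12: C, bond orders sum to 4 (valence 4) → 0 H
  atom 13: Cl (halogen, monovalent) → 0 H
  atom 14: C, bond orders sum to 3 (valence 4) → 1 H
  atom 15: C, bond orders sum to 4 (valence 4) → 0 H
  atom 16: C, bond orders sum to 3 (valence 4) → 1 H
  atom 17: O, bond orders sum to 2 (valence 2) → 0 H
  atom 18: C, bond orders sum to 1 (valence 4) → 3 H
Totals → C:12, H:7, Cl:2, F:3, O:1.

C12H7Cl2F3O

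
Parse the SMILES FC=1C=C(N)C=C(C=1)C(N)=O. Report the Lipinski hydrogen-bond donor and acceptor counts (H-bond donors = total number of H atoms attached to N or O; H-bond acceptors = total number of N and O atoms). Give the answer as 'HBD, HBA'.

Donors: find every N or O and count the H atoms it carries.
  atom 5 (N): bond orders sum to 1 → 2 H
  atom 10 (N): bond orders sum to 1 → 2 H
  atom 11 (O): bond orders sum to 2 → 0 H
Lipinski HBD = 4.
Acceptors: N atoms = 2, O atoms = 1 → HBA = 3.

4, 3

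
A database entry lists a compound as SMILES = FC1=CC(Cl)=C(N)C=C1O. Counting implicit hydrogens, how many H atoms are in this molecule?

5

Walk through each heavy atom and fill implicit hydrogens from standard valence (C 4, N 3, O 2, S 2, halogen 1):
  atom 1: F (halogen, monovalent) → 0 H
  atom 2: C, bond orders sum to 4 (valence 4) → 0 H
  atom 3: C, bond orders sum to 3 (valence 4) → 1 H
  atom 4: C, bond orders sum to 4 (valence 4) → 0 H
  atom 5: Cl (halogen, monovalent) → 0 H
  atom 6: C, bond orders sum to 4 (valence 4) → 0 H
  atom 7: N, bond orders sum to 1 (valence 3) → 2 H
  atom 8: C, bond orders sum to 3 (valence 4) → 1 H
  atom 9: C, bond orders sum to 4 (valence 4) → 0 H
  atom 10: O, bond orders sum to 1 (valence 2) → 1 H
Total hydrogens: 5.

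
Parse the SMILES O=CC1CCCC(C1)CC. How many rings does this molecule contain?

In SMILES, each pair of matching ring-closure digits denotes one ring-closing bond; the number of such bonds equals the number of independent rings.
Ring-closure bonds here: 1.

1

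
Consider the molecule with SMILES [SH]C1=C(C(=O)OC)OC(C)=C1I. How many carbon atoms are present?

Count every carbon token in the SMILES (each C, including those in ring-closure positions and inside branches).
Carbon count: 7.

7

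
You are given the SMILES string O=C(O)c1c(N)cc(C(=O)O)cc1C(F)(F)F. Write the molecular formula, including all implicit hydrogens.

Walk through each heavy atom and fill implicit hydrogens from standard valence (C 4, N 3, O 2, S 2, halogen 1); for lowercase aromatic atoms, an aromatic c carries 1 H when it has two neighbours and 0 H with three, and aromatic n carries 0 H:
  atom 1: O, bond orders sum to 2 (valence 2) → 0 H
  atom 2: C, bond orders sum to 4 (valence 4) → 0 H
  atom 3: O, bond orders sum to 1 (valence 2) → 1 H
  atom 4: aromatic c, 3 neighbours → 0 H
  atom 5: aromatic c, 3 neighbours → 0 H
  atom 6: N, bond orders sum to 1 (valence 3) → 2 H
  atom 7: aromatic c, 2 neighbours → 1 H
  atom 8: aromatic c, 3 neighbours → 0 H
  atom 9: C, bond orders sum to 4 (valence 4) → 0 H
  atom 10: O, bond orders sum to 2 (valence 2) → 0 H
  atom 11: O, bond orders sum to 1 (valence 2) → 1 H
  atom 12: aromatic c, 2 neighbours → 1 H
  atom 13: aromatic c, 3 neighbours → 0 H
  atom 14: C, bond orders sum to 4 (valence 4) → 0 H
  atom 15: F (halogen, monovalent) → 0 H
  atom 16: F (halogen, monovalent) → 0 H
  atom 17: F (halogen, monovalent) → 0 H
Totals → C:9, H:6, F:3, N:1, O:4.

C9H6F3NO4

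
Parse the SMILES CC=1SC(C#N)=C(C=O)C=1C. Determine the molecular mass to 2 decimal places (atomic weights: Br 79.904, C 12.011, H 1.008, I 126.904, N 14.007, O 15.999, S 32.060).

165.21 g/mol

First, the molecular formula is C8H7NOS (counting implicit H from valence).
  C: 8 × 12.011 = 96.088
  H: 7 × 1.008 = 7.056
  N: 1 × 14.007 = 14.007
  O: 1 × 15.999 = 15.999
  S: 1 × 32.060 = 32.060
Sum: 8×12.011 + 7×1.008 + 1×14.007 + 1×15.999 + 1×32.060 = 165.210 → 165.21 g/mol.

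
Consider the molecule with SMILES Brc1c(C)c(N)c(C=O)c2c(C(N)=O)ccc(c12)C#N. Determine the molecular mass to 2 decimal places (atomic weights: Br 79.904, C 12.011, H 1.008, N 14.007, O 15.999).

First, the molecular formula is C14H10BrN3O2 (counting implicit H from valence).
  Br: 1 × 79.904 = 79.904
  C: 14 × 12.011 = 168.154
  H: 10 × 1.008 = 10.080
  N: 3 × 14.007 = 42.021
  O: 2 × 15.999 = 31.998
Sum: 1×79.904 + 14×12.011 + 10×1.008 + 3×14.007 + 2×15.999 = 332.157 → 332.16 g/mol.

332.16 g/mol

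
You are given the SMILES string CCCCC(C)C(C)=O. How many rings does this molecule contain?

In SMILES, each pair of matching ring-closure digits denotes one ring-closing bond; the number of such bonds equals the number of independent rings.
Ring-closure bonds here: 0.

0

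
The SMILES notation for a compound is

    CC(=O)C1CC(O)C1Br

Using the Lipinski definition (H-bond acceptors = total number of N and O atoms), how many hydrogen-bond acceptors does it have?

2

N atoms: 0; O atoms: 2.
Lipinski HBA = 0 + 2 = 2.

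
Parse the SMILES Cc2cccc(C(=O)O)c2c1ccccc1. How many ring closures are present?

2

In SMILES, each pair of matching ring-closure digits denotes one ring-closing bond; the number of such bonds equals the number of independent rings.
Ring-closure bonds here: 2.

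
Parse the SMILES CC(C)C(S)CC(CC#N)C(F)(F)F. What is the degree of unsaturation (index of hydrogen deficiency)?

2

Molecular formula: C9H14F3NS.
DoU = (2C + 2 + N − H − X) / 2, where X is the halogen count and O/S are ignored.
    = (2·9 + 2 + 1 − 14 − 3) / 2 = 4 / 2 = 2.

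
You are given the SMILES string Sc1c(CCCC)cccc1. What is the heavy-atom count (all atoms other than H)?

Every atom symbol written in the SMILES (organic subset) is one heavy atom; implicit H are not written.
Heavy atoms by element → C:10, S:1.
Total: 11.

11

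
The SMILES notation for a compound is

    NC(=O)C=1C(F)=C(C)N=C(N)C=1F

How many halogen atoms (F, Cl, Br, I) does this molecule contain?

2

Halogen atoms appear at heavy-atom positions 6, 13 (2×F).
Other groups present: 1 amide, 1 primary amine.
Halogen count: 2.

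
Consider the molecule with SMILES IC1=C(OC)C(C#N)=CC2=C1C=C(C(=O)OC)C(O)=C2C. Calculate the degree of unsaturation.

10

Degree of unsaturation = (number of rings) + (number of π bonds).
Ring closures in the SMILES: 2.
π bonds: 6 double bonds (each 1 DoU), 1 triple bond (each 2 DoU) → 8 DoU from unsaturation.
Total DoU = 2 + 8 = 10.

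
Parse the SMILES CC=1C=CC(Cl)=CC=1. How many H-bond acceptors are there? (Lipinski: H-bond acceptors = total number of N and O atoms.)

N atoms: 0; O atoms: 0.
Lipinski HBA = 0 + 0 = 0.

0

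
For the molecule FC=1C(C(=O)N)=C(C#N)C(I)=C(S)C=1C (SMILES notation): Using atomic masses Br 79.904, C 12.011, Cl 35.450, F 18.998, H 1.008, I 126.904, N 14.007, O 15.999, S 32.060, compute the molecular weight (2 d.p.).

336.12 g/mol

First, the molecular formula is C9H6FIN2OS (counting implicit H from valence).
  C: 9 × 12.011 = 108.099
  F: 1 × 18.998 = 18.998
  H: 6 × 1.008 = 6.048
  I: 1 × 126.904 = 126.904
  N: 2 × 14.007 = 28.014
  O: 1 × 15.999 = 15.999
  S: 1 × 32.060 = 32.060
Sum: 9×12.011 + 1×18.998 + 6×1.008 + 1×126.904 + 2×14.007 + 1×15.999 + 1×32.060 = 336.122 → 336.12 g/mol.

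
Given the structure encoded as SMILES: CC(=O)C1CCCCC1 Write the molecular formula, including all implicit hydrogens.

Walk through each heavy atom and fill implicit hydrogens from standard valence (C 4, N 3, O 2, S 2, halogen 1):
  atom 1: C, bond orders sum to 1 (valence 4) → 3 H
  atom 2: C, bond orders sum to 4 (valence 4) → 0 H
  atom 3: O, bond orders sum to 2 (valence 2) → 0 H
  atom 4: C, bond orders sum to 3 (valence 4) → 1 H
  atom 5: C, bond orders sum to 2 (valence 4) → 2 H
  atom 6: C, bond orders sum to 2 (valence 4) → 2 H
  atom 7: C, bond orders sum to 2 (valence 4) → 2 H
  atom 8: C, bond orders sum to 2 (valence 4) → 2 H
  atom 9: C, bond orders sum to 2 (valence 4) → 2 H
Totals → C:8, H:14, O:1.
In Hill order: C8H14O.

C8H14O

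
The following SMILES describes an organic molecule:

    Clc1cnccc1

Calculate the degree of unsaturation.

Molecular formula: C5H4ClN.
DoU = (2C + 2 + N − H − X) / 2, where X is the halogen count and O/S are ignored.
    = (2·5 + 2 + 1 − 4 − 1) / 2 = 8 / 2 = 4.

4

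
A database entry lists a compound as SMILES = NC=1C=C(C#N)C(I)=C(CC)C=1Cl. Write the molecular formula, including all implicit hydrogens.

Walk through each heavy atom and fill implicit hydrogens from standard valence (C 4, N 3, O 2, S 2, halogen 1):
  atom 1: N, bond orders sum to 1 (valence 3) → 2 H
  atom 2: C, bond orders sum to 4 (valence 4) → 0 H
  atom 3: C, bond orders sum to 3 (valence 4) → 1 H
  atom 4: C, bond orders sum to 4 (valence 4) → 0 H
  atom 5: C, bond orders sum to 4 (valence 4) → 0 H
  atom 6: N, bond orders sum to 3 (valence 3) → 0 H
  atom 7: C, bond orders sum to 4 (valence 4) → 0 H
  atom 8: I (halogen, monovalent) → 0 H
  atom 9: C, bond orders sum to 4 (valence 4) → 0 H
  atom 10: C, bond orders sum to 2 (valence 4) → 2 H
  atom 11: C, bond orders sum to 1 (valence 4) → 3 H
  atom 12: C, bond orders sum to 4 (valence 4) → 0 H
  atom 13: Cl (halogen, monovalent) → 0 H
Totals → C:9, H:8, Cl:1, I:1, N:2.
In Hill order: C9H8ClIN2.

C9H8ClIN2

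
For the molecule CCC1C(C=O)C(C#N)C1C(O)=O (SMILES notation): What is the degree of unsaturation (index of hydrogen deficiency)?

Molecular formula: C9H11NO3.
DoU = (2C + 2 + N − H − X) / 2, where X is the halogen count and O/S are ignored.
    = (2·9 + 2 + 1 − 11 − 0) / 2 = 10 / 2 = 5.

5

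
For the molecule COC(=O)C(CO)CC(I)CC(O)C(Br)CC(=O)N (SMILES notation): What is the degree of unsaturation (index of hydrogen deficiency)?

Molecular formula: C11H19BrINO5.
DoU = (2C + 2 + N − H − X) / 2, where X is the halogen count and O/S are ignored.
    = (2·11 + 2 + 1 − 19 − 2) / 2 = 4 / 2 = 2.

2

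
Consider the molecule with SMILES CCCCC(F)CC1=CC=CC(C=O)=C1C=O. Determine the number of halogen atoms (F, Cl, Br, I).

Halogen atoms appear at heavy-atom position 6 (1×F).
Other groups present: 2 aldehyde.
Halogen count: 1.

1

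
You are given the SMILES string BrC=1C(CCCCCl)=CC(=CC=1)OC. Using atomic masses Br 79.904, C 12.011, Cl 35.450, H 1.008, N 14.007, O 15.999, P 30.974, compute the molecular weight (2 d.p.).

277.59 g/mol

First, the molecular formula is C11H14BrClO (counting implicit H from valence).
  Br: 1 × 79.904 = 79.904
  C: 11 × 12.011 = 132.121
  Cl: 1 × 35.450 = 35.450
  H: 14 × 1.008 = 14.112
  O: 1 × 15.999 = 15.999
Sum: 1×79.904 + 11×12.011 + 1×35.450 + 14×1.008 + 1×15.999 = 277.586 → 277.59 g/mol.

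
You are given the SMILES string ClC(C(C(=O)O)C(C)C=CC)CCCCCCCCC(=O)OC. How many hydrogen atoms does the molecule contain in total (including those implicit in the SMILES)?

Walk through each heavy atom and fill implicit hydrogens from standard valence (C 4, N 3, O 2, S 2, halogen 1):
  atom 1: Cl (halogen, monovalent) → 0 H
  atom 2: C, bond orders sum to 3 (valence 4) → 1 H
  atom 3: C, bond orders sum to 3 (valence 4) → 1 H
  atom 4: C, bond orders sum to 4 (valence 4) → 0 H
  atom 5: O, bond orders sum to 2 (valence 2) → 0 H
  atom 6: O, bond orders sum to 1 (valence 2) → 1 H
  atom 7: C, bond orders sum to 3 (valence 4) → 1 H
  atom 8: C, bond orders sum to 1 (valence 4) → 3 H
  atom 9: C, bond orders sum to 3 (valence 4) → 1 H
  atom 10: C, bond orders sum to 3 (valence 4) → 1 H
  atom 11: C, bond orders sum to 1 (valence 4) → 3 H
  atom 12: C, bond orders sum to 2 (valence 4) → 2 H
  atom 13: C, bond orders sum to 2 (valence 4) → 2 H
  atom 14: C, bond orders sum to 2 (valence 4) → 2 H
  atom 15: C, bond orders sum to 2 (valence 4) → 2 H
  atom 16: C, bond orders sum to 2 (valence 4) → 2 H
  atom 17: C, bond orders sum to 2 (valence 4) → 2 H
  atom 18: C, bond orders sum to 2 (valence 4) → 2 H
  atom 19: C, bond orders sum to 2 (valence 4) → 2 H
  atom 20: C, bond orders sum to 4 (valence 4) → 0 H
  atom 21: O, bond orders sum to 2 (valence 2) → 0 H
  atom 22: O, bond orders sum to 2 (valence 2) → 0 H
  atom 23: C, bond orders sum to 1 (valence 4) → 3 H
Total hydrogens: 31.

31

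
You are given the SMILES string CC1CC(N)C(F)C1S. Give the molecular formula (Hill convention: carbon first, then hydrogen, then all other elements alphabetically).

C6H12FNS

Walk through each heavy atom and fill implicit hydrogens from standard valence (C 4, N 3, O 2, S 2, halogen 1):
  atom 1: C, bond orders sum to 1 (valence 4) → 3 H
  atom 2: C, bond orders sum to 3 (valence 4) → 1 H
  atom 3: C, bond orders sum to 2 (valence 4) → 2 H
  atom 4: C, bond orders sum to 3 (valence 4) → 1 H
  atom 5: N, bond orders sum to 1 (valence 3) → 2 H
  atom 6: C, bond orders sum to 3 (valence 4) → 1 H
  atom 7: F (halogen, monovalent) → 0 H
  atom 8: C, bond orders sum to 3 (valence 4) → 1 H
  atom 9: S, bond orders sum to 1 (valence 2) → 1 H
Totals → C:6, H:12, F:1, N:1, S:1.
In Hill order: C6H12FNS.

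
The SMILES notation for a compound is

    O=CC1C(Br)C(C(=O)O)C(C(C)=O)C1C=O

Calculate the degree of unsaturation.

5

Molecular formula: C10H11BrO5.
DoU = (2C + 2 + N − H − X) / 2, where X is the halogen count and O/S are ignored.
    = (2·10 + 2 + 0 − 11 − 1) / 2 = 10 / 2 = 5.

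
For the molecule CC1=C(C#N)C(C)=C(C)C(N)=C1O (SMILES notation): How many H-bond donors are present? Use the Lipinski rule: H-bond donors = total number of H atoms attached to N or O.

Donors: find every N or O and count the H atoms it carries.
  atom 5 (N): bond orders sum to 3 → 0 H
  atom 11 (N): bond orders sum to 1 → 2 H
  atom 13 (O): bond orders sum to 1 → 1 H
Lipinski HBD = 3.

3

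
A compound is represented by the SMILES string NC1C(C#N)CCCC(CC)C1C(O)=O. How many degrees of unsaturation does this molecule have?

4

Molecular formula: C11H18N2O2.
DoU = (2C + 2 + N − H − X) / 2, where X is the halogen count and O/S are ignored.
    = (2·11 + 2 + 2 − 18 − 0) / 2 = 8 / 2 = 4.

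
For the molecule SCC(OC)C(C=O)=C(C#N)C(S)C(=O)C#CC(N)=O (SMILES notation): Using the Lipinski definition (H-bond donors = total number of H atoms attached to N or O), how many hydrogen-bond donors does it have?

2

Donors: find every N or O and count the H atoms it carries.
  atom 4 (O): bond orders sum to 2 → 0 H
  atom 8 (O): bond orders sum to 2 → 0 H
  atom 11 (N): bond orders sum to 3 → 0 H
  atom 15 (O): bond orders sum to 2 → 0 H
  atom 19 (N): bond orders sum to 1 → 2 H
  atom 20 (O): bond orders sum to 2 → 0 H
Lipinski HBD = 2.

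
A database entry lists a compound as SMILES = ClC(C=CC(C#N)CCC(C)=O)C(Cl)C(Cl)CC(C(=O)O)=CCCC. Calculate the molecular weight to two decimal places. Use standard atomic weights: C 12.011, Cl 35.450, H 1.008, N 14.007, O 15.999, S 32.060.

First, the molecular formula is C18H24Cl3NO3 (counting implicit H from valence).
  C: 18 × 12.011 = 216.198
  Cl: 3 × 35.450 = 106.350
  H: 24 × 1.008 = 24.192
  N: 1 × 14.007 = 14.007
  O: 3 × 15.999 = 47.997
Sum: 18×12.011 + 3×35.450 + 24×1.008 + 1×14.007 + 3×15.999 = 408.744 → 408.74 g/mol.

408.74 g/mol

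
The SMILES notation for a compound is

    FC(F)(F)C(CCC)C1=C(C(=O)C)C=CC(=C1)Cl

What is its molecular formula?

Walk through each heavy atom and fill implicit hydrogens from standard valence (C 4, N 3, O 2, S 2, halogen 1):
  atom 1: F (halogen, monovalent) → 0 H
  atom 2: C, bond orders sum to 4 (valence 4) → 0 H
  atom 3: F (halogen, monovalent) → 0 H
  atom 4: F (halogen, monovalent) → 0 H
  atom 5: C, bond orders sum to 3 (valence 4) → 1 H
  atom 6: C, bond orders sum to 2 (valence 4) → 2 H
  atom 7: C, bond orders sum to 2 (valence 4) → 2 H
  atom 8: C, bond orders sum to 1 (valence 4) → 3 H
  atom 9: C, bond orders sum to 4 (valence 4) → 0 H
  atom 10: C, bond orders sum to 4 (valence 4) → 0 H
  atom 11: C, bond orders sum to 4 (valence 4) → 0 H
  atom 12: O, bond orders sum to 2 (valence 2) → 0 H
  atom 13: C, bond orders sum to 1 (valence 4) → 3 H
  atom 14: C, bond orders sum to 3 (valence 4) → 1 H
  atom 15: C, bond orders sum to 3 (valence 4) → 1 H
  atom 16: C, bond orders sum to 4 (valence 4) → 0 H
  atom 17: C, bond orders sum to 3 (valence 4) → 1 H
  atom 18: Cl (halogen, monovalent) → 0 H
Totals → C:13, H:14, Cl:1, F:3, O:1.

C13H14ClF3O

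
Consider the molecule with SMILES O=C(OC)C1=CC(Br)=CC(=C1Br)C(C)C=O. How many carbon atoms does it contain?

Count every carbon token in the SMILES (each C, including those in ring-closure positions and inside branches).
Carbon count: 11.

11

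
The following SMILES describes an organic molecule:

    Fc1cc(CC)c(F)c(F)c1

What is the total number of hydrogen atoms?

7

Walk through each heavy atom and fill implicit hydrogens from standard valence (C 4, N 3, O 2, S 2, halogen 1); for lowercase aromatic atoms, an aromatic c carries 1 H when it has two neighbours and 0 H with three, and aromatic n carries 0 H:
  atom 1: F (halogen, monovalent) → 0 H
  atom 2: aromatic c, 3 neighbours → 0 H
  atom 3: aromatic c, 2 neighbours → 1 H
  atom 4: aromatic c, 3 neighbours → 0 H
  atom 5: C, bond orders sum to 2 (valence 4) → 2 H
  atom 6: C, bond orders sum to 1 (valence 4) → 3 H
  atom 7: aromatic c, 3 neighbours → 0 H
  atom 8: F (halogen, monovalent) → 0 H
  atom 9: aromatic c, 3 neighbours → 0 H
  atom 10: F (halogen, monovalent) → 0 H
  atom 11: aromatic c, 2 neighbours → 1 H
Total hydrogens: 7.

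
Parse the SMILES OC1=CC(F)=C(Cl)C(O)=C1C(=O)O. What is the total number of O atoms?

4

Scan the SMILES for O atoms (remember two-letter symbols like Cl and Br are single atoms).
Oxygen count: 4.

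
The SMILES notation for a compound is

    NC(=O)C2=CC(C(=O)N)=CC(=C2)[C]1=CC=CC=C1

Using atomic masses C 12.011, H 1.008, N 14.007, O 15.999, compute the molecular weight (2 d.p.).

First, the molecular formula is C14H12N2O2 (counting implicit H from valence).
  C: 14 × 12.011 = 168.154
  H: 12 × 1.008 = 12.096
  N: 2 × 14.007 = 28.014
  O: 2 × 15.999 = 31.998
Sum: 14×12.011 + 12×1.008 + 2×14.007 + 2×15.999 = 240.262 → 240.26 g/mol.

240.26 g/mol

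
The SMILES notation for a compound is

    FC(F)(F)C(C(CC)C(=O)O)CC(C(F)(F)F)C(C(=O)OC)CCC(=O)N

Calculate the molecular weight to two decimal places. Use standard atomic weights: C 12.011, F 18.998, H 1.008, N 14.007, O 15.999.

409.32 g/mol

First, the molecular formula is C15H21F6NO5 (counting implicit H from valence).
  C: 15 × 12.011 = 180.165
  F: 6 × 18.998 = 113.988
  H: 21 × 1.008 = 21.168
  N: 1 × 14.007 = 14.007
  O: 5 × 15.999 = 79.995
Sum: 15×12.011 + 6×18.998 + 21×1.008 + 1×14.007 + 5×15.999 = 409.323 → 409.32 g/mol.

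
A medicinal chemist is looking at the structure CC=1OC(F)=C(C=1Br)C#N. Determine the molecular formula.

Walk through each heavy atom and fill implicit hydrogens from standard valence (C 4, N 3, O 2, S 2, halogen 1):
  atom 1: C, bond orders sum to 1 (valence 4) → 3 H
  atom 2: C, bond orders sum to 4 (valence 4) → 0 H
  atom 3: O, bond orders sum to 2 (valence 2) → 0 H
  atom 4: C, bond orders sum to 4 (valence 4) → 0 H
  atom 5: F (halogen, monovalent) → 0 H
  atom 6: C, bond orders sum to 4 (valence 4) → 0 H
  atom 7: C, bond orders sum to 4 (valence 4) → 0 H
  atom 8: Br (halogen, monovalent) → 0 H
  atom 9: C, bond orders sum to 4 (valence 4) → 0 H
  atom 10: N, bond orders sum to 3 (valence 3) → 0 H
Totals → C:6, H:3, Br:1, F:1, N:1, O:1.
In Hill order: C6H3BrFNO.

C6H3BrFNO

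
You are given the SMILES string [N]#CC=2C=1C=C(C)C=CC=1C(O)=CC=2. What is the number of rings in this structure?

2

In SMILES, each pair of matching ring-closure digits denotes one ring-closing bond; the number of such bonds equals the number of independent rings.
Ring-closure bonds here: 2.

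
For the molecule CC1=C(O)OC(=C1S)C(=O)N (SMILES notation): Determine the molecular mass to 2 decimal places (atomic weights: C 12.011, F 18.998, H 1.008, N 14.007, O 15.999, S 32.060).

173.19 g/mol

First, the molecular formula is C6H7NO3S (counting implicit H from valence).
  C: 6 × 12.011 = 72.066
  H: 7 × 1.008 = 7.056
  N: 1 × 14.007 = 14.007
  O: 3 × 15.999 = 47.997
  S: 1 × 32.060 = 32.060
Sum: 6×12.011 + 7×1.008 + 1×14.007 + 3×15.999 + 1×32.060 = 173.186 → 173.19 g/mol.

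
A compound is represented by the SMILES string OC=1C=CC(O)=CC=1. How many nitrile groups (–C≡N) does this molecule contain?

0

Scan the SMILES for the nitrile motif — none present.
Groups that are present: 2 hydroxyl.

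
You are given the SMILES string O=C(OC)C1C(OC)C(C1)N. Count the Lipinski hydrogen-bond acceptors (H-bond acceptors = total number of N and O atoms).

4

N atoms: 1; O atoms: 3.
Lipinski HBA = 1 + 3 = 4.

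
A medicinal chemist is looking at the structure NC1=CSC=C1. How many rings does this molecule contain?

1

In SMILES, each pair of matching ring-closure digits denotes one ring-closing bond; the number of such bonds equals the number of independent rings.
Ring-closure bonds here: 1.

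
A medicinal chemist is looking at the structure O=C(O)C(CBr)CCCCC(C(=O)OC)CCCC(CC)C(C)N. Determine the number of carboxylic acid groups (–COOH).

1

The carboxylic acid motif appears at heavy-atom position 2 in the SMILES.
Other groups present: 1 ester, 1 primary amine.
Carboxylic acid count: 1.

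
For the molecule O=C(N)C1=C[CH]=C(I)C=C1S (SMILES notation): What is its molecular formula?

Walk through each heavy atom and fill implicit hydrogens from standard valence (C 4, N 3, O 2, S 2, halogen 1):
  atom 1: O, bond orders sum to 2 (valence 2) → 0 H
  atom 2: C, bond orders sum to 4 (valence 4) → 0 H
  atom 3: N, bond orders sum to 1 (valence 3) → 2 H
  atom 4: C, bond orders sum to 4 (valence 4) → 0 H
  atom 5: C, bond orders sum to 3 (valence 4) → 1 H
  atom 6: C with explicit H count 1
  atom 7: C, bond orders sum to 4 (valence 4) → 0 H
  atom 8: I (halogen, monovalent) → 0 H
  atom 9: C, bond orders sum to 3 (valence 4) → 1 H
  atom 10: C, bond orders sum to 4 (valence 4) → 0 H
  atom 11: S, bond orders sum to 1 (valence 2) → 1 H
Totals → C:7, H:6, I:1, N:1, O:1, S:1.
In Hill order: C7H6INOS.

C7H6INOS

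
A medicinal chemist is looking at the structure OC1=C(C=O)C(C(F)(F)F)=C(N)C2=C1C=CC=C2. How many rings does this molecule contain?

In SMILES, each pair of matching ring-closure digits denotes one ring-closing bond; the number of such bonds equals the number of independent rings.
Ring-closure bonds here: 2.

2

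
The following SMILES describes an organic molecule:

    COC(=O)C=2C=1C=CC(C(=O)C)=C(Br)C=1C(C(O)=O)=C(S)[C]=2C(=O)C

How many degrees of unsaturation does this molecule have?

Molecular formula: C17H13BrO6S.
DoU = (2C + 2 + N − H − X) / 2, where X is the halogen count and O/S are ignored.
    = (2·17 + 2 + 0 − 13 − 1) / 2 = 22 / 2 = 11.

11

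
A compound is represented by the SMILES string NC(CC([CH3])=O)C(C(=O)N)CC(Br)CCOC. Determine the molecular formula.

Walk through each heavy atom and fill implicit hydrogens from standard valence (C 4, N 3, O 2, S 2, halogen 1):
  atom 1: N, bond orders sum to 1 (valence 3) → 2 H
  atom 2: C, bond orders sum to 3 (valence 4) → 1 H
  atom 3: C, bond orders sum to 2 (valence 4) → 2 H
  atom 4: C, bond orders sum to 4 (valence 4) → 0 H
  atom 5: C with explicit H count 3
  atom 6: O, bond orders sum to 2 (valence 2) → 0 H
  atom 7: C, bond orders sum to 3 (valence 4) → 1 H
  atom 8: C, bond orders sum to 4 (valence 4) → 0 H
  atom 9: O, bond orders sum to 2 (valence 2) → 0 H
  atom 10: N, bond orders sum to 1 (valence 3) → 2 H
  atom 11: C, bond orders sum to 2 (valence 4) → 2 H
  atom 12: C, bond orders sum to 3 (valence 4) → 1 H
  atom 13: Br (halogen, monovalent) → 0 H
  atom 14: C, bond orders sum to 2 (valence 4) → 2 H
  atom 15: C, bond orders sum to 2 (valence 4) → 2 H
  atom 16: O, bond orders sum to 2 (valence 2) → 0 H
  atom 17: C, bond orders sum to 1 (valence 4) → 3 H
Totals → C:11, H:21, Br:1, N:2, O:3.
In Hill order: C11H21BrN2O3.

C11H21BrN2O3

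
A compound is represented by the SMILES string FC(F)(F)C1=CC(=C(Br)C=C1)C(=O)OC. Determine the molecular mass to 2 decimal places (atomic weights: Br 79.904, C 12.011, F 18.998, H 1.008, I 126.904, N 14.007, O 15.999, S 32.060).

283.04 g/mol

First, the molecular formula is C9H6BrF3O2 (counting implicit H from valence).
  Br: 1 × 79.904 = 79.904
  C: 9 × 12.011 = 108.099
  F: 3 × 18.998 = 56.994
  H: 6 × 1.008 = 6.048
  O: 2 × 15.999 = 31.998
Sum: 1×79.904 + 9×12.011 + 3×18.998 + 6×1.008 + 2×15.999 = 283.043 → 283.04 g/mol.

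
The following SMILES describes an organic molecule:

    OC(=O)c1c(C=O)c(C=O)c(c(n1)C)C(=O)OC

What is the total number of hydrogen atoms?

9

Walk through each heavy atom and fill implicit hydrogens from standard valence (C 4, N 3, O 2, S 2, halogen 1); for lowercase aromatic atoms, an aromatic c carries 1 H when it has two neighbours and 0 H with three, and aromatic n carries 0 H:
  atom 1: O, bond orders sum to 1 (valence 2) → 1 H
  atom 2: C, bond orders sum to 4 (valence 4) → 0 H
  atom 3: O, bond orders sum to 2 (valence 2) → 0 H
  atom 4: aromatic c, 3 neighbours → 0 H
  atom 5: aromatic c, 3 neighbours → 0 H
  atom 6: C, bond orders sum to 3 (valence 4) → 1 H
  atom 7: O, bond orders sum to 2 (valence 2) → 0 H
  atom 8: aromatic c, 3 neighbours → 0 H
  atom 9: C, bond orders sum to 3 (valence 4) → 1 H
  atom 10: O, bond orders sum to 2 (valence 2) → 0 H
  atom 11: aromatic c, 3 neighbours → 0 H
  atom 12: aromatic c, 3 neighbours → 0 H
  atom 13: aromatic n, 2 neighbours → 0 H
  atom 14: C, bond orders sum to 1 (valence 4) → 3 H
  atom 15: C, bond orders sum to 4 (valence 4) → 0 H
  atom 16: O, bond orders sum to 2 (valence 2) → 0 H
  atom 17: O, bond orders sum to 2 (valence 2) → 0 H
  atom 18: C, bond orders sum to 1 (valence 4) → 3 H
Total hydrogens: 9.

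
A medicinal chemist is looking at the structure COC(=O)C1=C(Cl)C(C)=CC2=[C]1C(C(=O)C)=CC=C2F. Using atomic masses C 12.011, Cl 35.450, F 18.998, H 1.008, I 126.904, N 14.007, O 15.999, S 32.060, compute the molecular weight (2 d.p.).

First, the molecular formula is C15H12ClFO3 (counting implicit H from valence).
  C: 15 × 12.011 = 180.165
  Cl: 1 × 35.450 = 35.450
  F: 1 × 18.998 = 18.998
  H: 12 × 1.008 = 12.096
  O: 3 × 15.999 = 47.997
Sum: 15×12.011 + 1×35.450 + 1×18.998 + 12×1.008 + 3×15.999 = 294.706 → 294.71 g/mol.

294.71 g/mol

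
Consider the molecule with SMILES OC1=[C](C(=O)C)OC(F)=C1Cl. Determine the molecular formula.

C6H4ClFO3

Walk through each heavy atom and fill implicit hydrogens from standard valence (C 4, N 3, O 2, S 2, halogen 1):
  atom 1: O, bond orders sum to 1 (valence 2) → 1 H
  atom 2: C, bond orders sum to 4 (valence 4) → 0 H
  atom 3: C with explicit H count 0
  atom 4: C, bond orders sum to 4 (valence 4) → 0 H
  atom 5: O, bond orders sum to 2 (valence 2) → 0 H
  atom 6: C, bond orders sum to 1 (valence 4) → 3 H
  atom 7: O, bond orders sum to 2 (valence 2) → 0 H
  atom 8: C, bond orders sum to 4 (valence 4) → 0 H
  atom 9: F (halogen, monovalent) → 0 H
  atom 10: C, bond orders sum to 4 (valence 4) → 0 H
  atom 11: Cl (halogen, monovalent) → 0 H
Totals → C:6, H:4, Cl:1, F:1, O:3.
In Hill order: C6H4ClFO3.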